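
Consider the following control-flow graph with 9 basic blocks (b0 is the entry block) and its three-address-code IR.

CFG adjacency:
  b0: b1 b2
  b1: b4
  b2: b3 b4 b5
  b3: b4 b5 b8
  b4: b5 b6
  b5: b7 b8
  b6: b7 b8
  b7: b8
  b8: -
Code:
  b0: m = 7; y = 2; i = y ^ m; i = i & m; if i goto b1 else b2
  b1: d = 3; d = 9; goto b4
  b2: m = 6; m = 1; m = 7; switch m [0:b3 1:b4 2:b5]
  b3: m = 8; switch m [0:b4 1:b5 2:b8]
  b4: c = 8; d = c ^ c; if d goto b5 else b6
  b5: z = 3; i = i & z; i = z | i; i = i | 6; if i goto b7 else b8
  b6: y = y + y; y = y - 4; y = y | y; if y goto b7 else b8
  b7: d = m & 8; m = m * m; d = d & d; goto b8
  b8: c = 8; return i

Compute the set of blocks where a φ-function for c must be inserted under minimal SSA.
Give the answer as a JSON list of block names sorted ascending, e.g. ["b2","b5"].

Answer: ["b5", "b7", "b8"]

Derivation:
idom tree: b1←b0 b2←b0 b3←b2 b4←b0 b5←b0 b6←b4 b7←b0 b8←b0
Dom at joins:
  b4: preds {b1,b2,b3}: {b0,b1} ∩ {b0,b2} ∩ {b0,b2,b3} = {b0}; idom=b0
  b5: preds {b2,b3,b4}: {b0,b2} ∩ {b0,b2,b3} ∩ {b0,b4} = {b0}; idom=b0
  b7: preds {b5,b6}: {b0,b5} ∩ {b0,b4,b6} = {b0}; idom=b0
  b8: preds {b3,b5,b6,b7}: {b0,b2,b3} ∩ {b0,b5} ∩ {b0,b4,b6} ∩ {b0,b7} = {b0}; idom=b0

DF walk-up:
  b4←b1: walk b1 to b0
  b4←b2: walk b2 to b0
  b4←b3: walk b3→b2 to b0
  b5←b2: walk b2 to b0
  b5←b3: walk b3→b2 to b0
  b5←b4: walk b4 to b0
  b7←b5: walk b5 to b0
  b7←b6: walk b6→b4 to b0
  b8←b3: walk b3→b2 to b0
  b8←b5: walk b5 to b0
  b8←b6: walk b6→b4 to b0
  b8←b7: walk b7 to b0
  b0: DF=∅
  b1: DF={b4}
  b2: DF={b4,b5,b8}
  b3: DF={b4,b5,b8}
  b4: DF={b5,b7,b8}
  b5: DF={b7,b8}
  b6: DF={b7,b8}
  b7: DF={b8}
  b8: DF=∅

φ for c: defs {b4,b8}
  DF⁺ = {b5,b7,b8}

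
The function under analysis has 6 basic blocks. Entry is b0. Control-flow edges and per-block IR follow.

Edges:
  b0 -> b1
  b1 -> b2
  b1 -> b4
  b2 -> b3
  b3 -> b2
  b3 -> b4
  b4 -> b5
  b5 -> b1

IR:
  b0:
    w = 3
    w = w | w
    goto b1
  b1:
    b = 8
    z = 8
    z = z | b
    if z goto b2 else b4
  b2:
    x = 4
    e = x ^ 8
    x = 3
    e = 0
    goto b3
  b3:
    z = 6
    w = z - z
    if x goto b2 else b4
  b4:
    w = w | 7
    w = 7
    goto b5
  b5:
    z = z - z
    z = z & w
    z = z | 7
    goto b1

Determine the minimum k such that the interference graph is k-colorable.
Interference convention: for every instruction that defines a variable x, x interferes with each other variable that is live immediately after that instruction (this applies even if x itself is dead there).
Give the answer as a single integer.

Answer: 3

Working:
Per-block:
  b0: def={w} ue=∅
  b1: def={b,z} ue=∅
  b2: def={e,x} ue=∅
  b3: def={w,z} ue={x}
  b4: def={w} ue={w}
  b5: def={z} ue={w,z}

Live sets:
  b0 li=∅ lo={w}
  b1 li={w} lo={w,z}
  b2 li=∅ lo={x}
  b3 li={x} lo={w,z}
  b4 li={w,z} lo={w,z}
  b5 li={w,z} lo={w}

Interfere edges:
  b — {w,z}
  e — {x}
  w — {b,x,z}
  x — {e,w,z}
  z — {b,w,x}

Registers:
  clique {b,w,z} ⇒ need ≥ 3
  3-colouring: c0={e,w}  c1={b,x}  c2={z}
  χ = 3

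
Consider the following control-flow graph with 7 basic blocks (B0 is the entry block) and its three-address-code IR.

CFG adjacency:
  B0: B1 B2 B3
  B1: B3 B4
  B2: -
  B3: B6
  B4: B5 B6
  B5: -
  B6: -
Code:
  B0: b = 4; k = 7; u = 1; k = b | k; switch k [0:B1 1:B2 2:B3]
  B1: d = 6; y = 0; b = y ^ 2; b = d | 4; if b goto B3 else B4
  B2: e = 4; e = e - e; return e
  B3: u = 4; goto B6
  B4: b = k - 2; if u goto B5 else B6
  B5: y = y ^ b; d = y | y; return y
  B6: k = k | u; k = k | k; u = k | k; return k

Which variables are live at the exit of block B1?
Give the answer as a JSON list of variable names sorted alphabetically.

Per-block:
  B0: {b,k,u} / ∅
  B1: {b,d,y} / ∅
  B2: {e} / ∅
  B3: {u} / ∅
  B4: {b} / {k,u}
  B5: {d,y} / {b,y}
  B6: {k,u} / {k,u}

Backward fixpoint:
  B0: in=∅ out={k,u}
  B1: in={k,u} out={k,u,y}
  B2: in=∅ out=∅
  B3: in={k} out={k,u}
  B4: in={k,u,y} out={b,k,u,y}
  B5: in={b,y} out=∅
  B6: in={k,u} out=∅

live-out(B1) = ["k", "u", "y"]

Answer: ["k", "u", "y"]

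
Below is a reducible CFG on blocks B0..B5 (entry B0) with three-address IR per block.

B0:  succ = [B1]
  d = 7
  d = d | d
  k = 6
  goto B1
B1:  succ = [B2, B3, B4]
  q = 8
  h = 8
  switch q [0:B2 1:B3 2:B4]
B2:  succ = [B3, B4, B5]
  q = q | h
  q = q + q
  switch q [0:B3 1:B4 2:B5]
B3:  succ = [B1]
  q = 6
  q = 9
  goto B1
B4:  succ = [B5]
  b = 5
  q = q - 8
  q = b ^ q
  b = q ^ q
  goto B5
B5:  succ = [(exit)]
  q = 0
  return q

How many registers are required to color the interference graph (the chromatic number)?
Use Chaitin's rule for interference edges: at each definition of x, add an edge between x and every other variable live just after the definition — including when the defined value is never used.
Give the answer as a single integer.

Block summaries:
  B0 def {d,k} use ∅
  B1 def {h,q} use ∅
  B2 def {q} use {h,q}
  B3 def {q} use ∅
  B4 def {b,q} use {q}
  B5 def {q} use ∅

Live sets:
  B0 li=∅ lo=∅
  B1 li=∅ lo={h,q}
  B2 li={h,q} lo={q}
  B3 li=∅ lo=∅
  B4 li={q} lo=∅
  B5 li=∅ lo=∅

Conflict graph:
  b↔{q}
  d↔∅
  h↔{q}
  k↔∅
  q↔{b,h}

Colouring:
  lower bound: {b,q} mutually conflict ⇒ χ ≥ 2
  2-colouring: c0={d,k,q}  c1={b,h}
  χ = 2

Answer: 2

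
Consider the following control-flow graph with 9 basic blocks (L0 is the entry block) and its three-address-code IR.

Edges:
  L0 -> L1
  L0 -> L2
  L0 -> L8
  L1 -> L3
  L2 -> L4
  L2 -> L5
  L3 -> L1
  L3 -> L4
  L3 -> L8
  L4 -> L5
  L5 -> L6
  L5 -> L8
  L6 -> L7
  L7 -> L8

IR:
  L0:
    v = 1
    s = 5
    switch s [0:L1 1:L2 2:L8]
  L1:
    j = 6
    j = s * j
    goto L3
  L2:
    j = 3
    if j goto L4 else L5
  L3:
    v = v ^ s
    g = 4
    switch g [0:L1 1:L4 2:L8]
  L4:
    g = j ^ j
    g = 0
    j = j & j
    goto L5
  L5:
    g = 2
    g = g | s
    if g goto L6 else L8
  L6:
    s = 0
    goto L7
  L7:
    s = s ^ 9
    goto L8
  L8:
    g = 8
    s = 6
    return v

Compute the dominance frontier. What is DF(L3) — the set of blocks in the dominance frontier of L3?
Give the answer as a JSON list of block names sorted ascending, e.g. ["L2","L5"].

Answer: ["L1", "L4", "L8"]

Working:
idom tree: L1←L0 L2←L0 L3←L1 L4←L0 L5←L0 L6←L5 L7←L6 L8←L0
Dom∩ at merges:
  L1: preds {L0,L3}: {L0} ∩ {L0,L1,L3} = {L0}; idom=L0
  L4: preds {L2,L3}: {L0,L2} ∩ {L0,L1,L3} = {L0}; idom=L0
  L5: preds {L2,L4}: {L0,L2} ∩ {L0,L4} = {L0}; idom=L0
  L8: preds {L0,L3,L5,L7}: {L0} ∩ {L0,L1,L3} ∩ {L0,L5} ∩ {L0,L5,L6,L7} = {L0}; idom=L0

DF derivation:
  L1←L0: walk · to L0
  L1←L3: walk L3→L1 to L0
  L4←L2: walk L2 to L0
  L4←L3: walk L3→L1 to L0
  L5←L2: walk L2 to L0
  L5←L4: walk L4 to L0
  L8←L0: walk · to L0
  L8←L3: walk L3→L1 to L0
  L8←L5: walk L5 to L0
  L8←L7: walk L7→L6→L5 to L0
  L0 → ∅
  L1 → {L1,L4,L8}
  L2 → {L4,L5}
  L3 → {L1,L4,L8}
  L4 → {L5}
  L5 → {L8}
  L6 → {L8}
  L7 → {L8}
  L8 → ∅

DF(L3) = ["L1", "L4", "L8"]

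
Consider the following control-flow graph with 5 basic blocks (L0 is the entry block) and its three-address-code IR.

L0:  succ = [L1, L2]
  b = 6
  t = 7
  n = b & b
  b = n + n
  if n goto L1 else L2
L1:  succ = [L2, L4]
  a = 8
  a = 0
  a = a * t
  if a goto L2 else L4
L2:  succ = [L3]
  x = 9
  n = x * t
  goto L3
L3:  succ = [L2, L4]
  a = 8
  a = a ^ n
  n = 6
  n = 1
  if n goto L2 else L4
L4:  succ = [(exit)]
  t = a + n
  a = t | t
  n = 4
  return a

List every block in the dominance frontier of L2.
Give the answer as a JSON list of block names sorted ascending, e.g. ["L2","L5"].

Answer: ["L2", "L4"]

Working:
idom tree: L1←L0 L2←L0 L3←L2 L4←L0
Join-block Dom:
  L2: preds {L0,L1,L3}: {L0} ∩ {L0,L1} ∩ {L0,L2,L3} = {L0}; idom=L0
  L4: preds {L1,L3}: {L0,L1} ∩ {L0,L2,L3} = {L0}; idom=L0

DF walk-up:
  L2←L0: walk · to L0
  L2←L1: walk L1 to L0
  L2←L3: walk L3→L2 to L0
  L4←L1: walk L1 to L0
  L4←L3: walk L3→L2 to L0
  DF(L0)=∅
  DF(L1)={L2,L4}
  DF(L2)={L2,L4}
  DF(L3)={L2,L4}
  DF(L4)=∅

DF(L2) = ["L2", "L4"]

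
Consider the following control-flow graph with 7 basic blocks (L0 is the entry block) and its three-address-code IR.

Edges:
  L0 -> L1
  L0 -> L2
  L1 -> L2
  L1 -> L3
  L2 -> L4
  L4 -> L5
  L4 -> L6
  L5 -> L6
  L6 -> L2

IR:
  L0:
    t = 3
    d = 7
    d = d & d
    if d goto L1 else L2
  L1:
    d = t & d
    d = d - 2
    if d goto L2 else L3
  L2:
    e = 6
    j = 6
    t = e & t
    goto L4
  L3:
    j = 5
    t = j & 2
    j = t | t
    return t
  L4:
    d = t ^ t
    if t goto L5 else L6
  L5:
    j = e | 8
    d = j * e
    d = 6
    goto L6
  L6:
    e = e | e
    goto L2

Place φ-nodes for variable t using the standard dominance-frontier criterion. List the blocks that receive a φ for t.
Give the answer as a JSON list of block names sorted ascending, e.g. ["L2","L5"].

Answer: ["L2"]

Analysis:
idom tree: L1←L0 L2←L0 L3←L1 L4←L2 L5←L4 L6←L4
Dom at joins:
  L2: preds {L0,L1,L6}: {L0} ∩ {L0,L1} ∩ {L0,L2,L4,L6} = {L0}; idom=L0
  L6: preds {L4,L5}: {L0,L2,L4} ∩ {L0,L2,L4,L5} = {L0,L2,L4}; idom=L4

DF walk-up:
  L2←L0: walk · to L0
  L2←L1: walk L1 to L0
  L2←L6: walk L6→L4→L2 to L0
  L6←L4: walk · to L4
  L6←L5: walk L5 to L4
  L0 → ∅
  L1 → {L2}
  L2 → {L2}
  L3 → ∅
  L4 → {L2}
  L5 → {L6}
  L6 → {L2}

φ for t: defs {L0,L2,L3}
  DF⁺ = {L2}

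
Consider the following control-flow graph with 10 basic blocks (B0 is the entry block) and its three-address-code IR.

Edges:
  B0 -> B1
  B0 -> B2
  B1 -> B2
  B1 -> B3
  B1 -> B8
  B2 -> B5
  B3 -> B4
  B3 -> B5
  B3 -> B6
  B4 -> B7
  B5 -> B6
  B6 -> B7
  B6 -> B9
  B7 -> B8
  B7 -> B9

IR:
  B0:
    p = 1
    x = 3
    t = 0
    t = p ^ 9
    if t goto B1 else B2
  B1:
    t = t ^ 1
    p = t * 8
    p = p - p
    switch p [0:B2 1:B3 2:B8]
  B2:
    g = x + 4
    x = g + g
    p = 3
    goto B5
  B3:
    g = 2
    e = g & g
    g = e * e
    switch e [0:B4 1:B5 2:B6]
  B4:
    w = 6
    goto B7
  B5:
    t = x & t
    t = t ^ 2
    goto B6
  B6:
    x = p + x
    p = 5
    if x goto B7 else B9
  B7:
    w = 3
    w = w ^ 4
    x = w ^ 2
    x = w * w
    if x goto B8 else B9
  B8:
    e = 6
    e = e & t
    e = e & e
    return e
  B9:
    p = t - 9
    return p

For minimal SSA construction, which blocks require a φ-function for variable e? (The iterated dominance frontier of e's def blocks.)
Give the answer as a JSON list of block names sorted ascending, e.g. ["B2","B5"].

idom tree: B1←B0 B2←B0 B3←B1 B4←B3 B5←B0 B6←B0 B7←B0 B8←B0 B9←B0
Dom∩ at merges:
  B2: preds {B0,B1}: {B0} ∩ {B0,B1} = {B0}; idom=B0
  B5: preds {B2,B3}: {B0,B2} ∩ {B0,B1,B3} = {B0}; idom=B0
  B6: preds {B3,B5}: {B0,B1,B3} ∩ {B0,B5} = {B0}; idom=B0
  B7: preds {B4,B6}: {B0,B1,B3,B4} ∩ {B0,B6} = {B0}; idom=B0
  B8: preds {B1,B7}: {B0,B1} ∩ {B0,B7} = {B0}; idom=B0
  B9: preds {B6,B7}: {B0,B6} ∩ {B0,B7} = {B0}; idom=B0

Frontier:
  join B2 pred B0: · stop@B0
  join B2 pred B1: B1 stop@B0
  join B5 pred B2: B2 stop@B0
  join B5 pred B3: B3→B1 stop@B0
  join B6 pred B3: B3→B1 stop@B0
  join B6 pred B5: B5 stop@B0
  join B7 pred B4: B4→B3→B1 stop@B0
  join B7 pred B6: B6 stop@B0
  join B8 pred B1: B1 stop@B0
  join B8 pred B7: B7 stop@B0
  join B9 pred B6: B6 stop@B0
  join B9 pred B7: B7 stop@B0
  B0: DF=∅
  B1: DF={B2,B5,B6,B7,B8}
  B2: DF={B5}
  B3: DF={B5,B6,B7}
  B4: DF={B7}
  B5: DF={B6}
  B6: DF={B7,B9}
  B7: DF={B8,B9}
  B8: DF=∅
  B9: DF=∅

φ for e: defs {B3,B8}
  DF⁺ = {B5,B6,B7,B8,B9}

Answer: ["B5", "B6", "B7", "B8", "B9"]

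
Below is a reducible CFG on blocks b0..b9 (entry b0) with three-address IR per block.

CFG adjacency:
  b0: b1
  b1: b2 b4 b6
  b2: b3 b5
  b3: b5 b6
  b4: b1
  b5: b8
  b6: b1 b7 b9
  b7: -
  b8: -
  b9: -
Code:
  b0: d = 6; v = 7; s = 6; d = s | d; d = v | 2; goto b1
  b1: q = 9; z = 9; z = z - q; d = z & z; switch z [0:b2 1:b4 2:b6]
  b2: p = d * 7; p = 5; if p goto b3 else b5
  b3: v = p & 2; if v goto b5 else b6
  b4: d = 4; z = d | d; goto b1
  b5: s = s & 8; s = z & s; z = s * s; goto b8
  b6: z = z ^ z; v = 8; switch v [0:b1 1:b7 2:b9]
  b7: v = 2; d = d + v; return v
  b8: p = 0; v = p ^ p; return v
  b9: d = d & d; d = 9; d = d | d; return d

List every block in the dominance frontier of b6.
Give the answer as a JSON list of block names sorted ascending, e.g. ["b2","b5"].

Answer: ["b1"]

Derivation:
idom tree: b1←b0 b2←b1 b3←b2 b4←b1 b5←b2 b6←b1 b7←b6 b8←b5 b9←b6
Dom∩ at merges:
  b1: preds {b0,b4,b6}: {b0} ∩ {b0,b1,b4} ∩ {b0,b1,b6} = {b0}; idom=b0
  b5: preds {b2,b3}: {b0,b1,b2} ∩ {b0,b1,b2,b3} = {b0,b1,b2}; idom=b2
  b6: preds {b1,b3}: {b0,b1} ∩ {b0,b1,b2,b3} = {b0,b1}; idom=b1

DF walk-up:
  b1←b0: walk · to b0
  b1←b4: walk b4→b1 to b0
  b1←b6: walk b6→b1 to b0
  b5←b2: walk · to b2
  b5←b3: walk b3 to b2
  b6←b1: walk · to b1
  b6←b3: walk b3→b2 to b1
  b0: DF=∅
  b1: DF={b1}
  b2: DF={b6}
  b3: DF={b5,b6}
  b4: DF={b1}
  b5: DF=∅
  b6: DF={b1}
  b7: DF=∅
  b8: DF=∅
  b9: DF=∅

DF(b6) = ["b1"]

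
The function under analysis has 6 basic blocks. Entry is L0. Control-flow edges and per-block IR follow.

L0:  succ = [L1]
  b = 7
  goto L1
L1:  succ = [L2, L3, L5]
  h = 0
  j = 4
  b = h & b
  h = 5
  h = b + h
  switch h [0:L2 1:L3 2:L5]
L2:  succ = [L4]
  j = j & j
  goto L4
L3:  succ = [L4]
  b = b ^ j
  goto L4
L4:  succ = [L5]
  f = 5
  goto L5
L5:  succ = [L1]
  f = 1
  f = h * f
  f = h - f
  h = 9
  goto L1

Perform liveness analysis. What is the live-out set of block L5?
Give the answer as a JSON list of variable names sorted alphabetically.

Answer: ["b"]

Working:
Per-block:
  L0 def {b} use ∅
  L1 def {b,h,j} use {b}
  L2 def {j} use {j}
  L3 def {b} use {b,j}
  L4 def {f} use ∅
  L5 def {f,h} use {h}

Live sets:
  L0: in=∅ out={b}
  L1: in={b} out={b,h,j}
  L2: in={b,h,j} out={b,h}
  L3: in={b,h,j} out={b,h}
  L4: in={b,h} out={b,h}
  L5: in={b,h} out={b}

live-out(L5) = ["b"]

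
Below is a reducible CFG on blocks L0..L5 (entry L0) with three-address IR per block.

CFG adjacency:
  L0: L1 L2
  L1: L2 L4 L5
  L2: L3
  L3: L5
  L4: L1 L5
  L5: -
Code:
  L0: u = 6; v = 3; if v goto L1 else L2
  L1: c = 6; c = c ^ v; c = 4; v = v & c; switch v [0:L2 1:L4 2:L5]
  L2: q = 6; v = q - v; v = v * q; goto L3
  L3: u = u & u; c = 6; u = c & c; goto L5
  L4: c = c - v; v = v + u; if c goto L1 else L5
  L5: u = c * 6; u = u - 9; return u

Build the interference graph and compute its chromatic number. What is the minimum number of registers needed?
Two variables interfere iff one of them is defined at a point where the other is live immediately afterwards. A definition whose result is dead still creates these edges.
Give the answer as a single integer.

Answer: 3

Working:
Per-block:
  L0: def={u,v} ue=∅
  L1: def={c,v} ue={v}
  L2: def={q,v} ue={v}
  L3: def={c,u} ue={u}
  L4: def={c,v} ue={c,u,v}
  L5: def={u} ue={c}

Live sets:
  live L0: ∅→{u,v}
  live L1: {u,v}→{c,u,v}
  live L2: {u,v}→{u}
  live L3: {u}→{c}
  live L4: {c,u,v}→{c,u,v}
  live L5: {c}→∅

Interference:
  c↔{u,v}
  q↔{u,v}
  u↔{c,q,v}
  v↔{c,q,u}

Colouring:
  clique {c,u,v} ⇒ need ≥ 3
  3-colouring: r0={u}  r1={v}  r2={c,q}
  χ = 3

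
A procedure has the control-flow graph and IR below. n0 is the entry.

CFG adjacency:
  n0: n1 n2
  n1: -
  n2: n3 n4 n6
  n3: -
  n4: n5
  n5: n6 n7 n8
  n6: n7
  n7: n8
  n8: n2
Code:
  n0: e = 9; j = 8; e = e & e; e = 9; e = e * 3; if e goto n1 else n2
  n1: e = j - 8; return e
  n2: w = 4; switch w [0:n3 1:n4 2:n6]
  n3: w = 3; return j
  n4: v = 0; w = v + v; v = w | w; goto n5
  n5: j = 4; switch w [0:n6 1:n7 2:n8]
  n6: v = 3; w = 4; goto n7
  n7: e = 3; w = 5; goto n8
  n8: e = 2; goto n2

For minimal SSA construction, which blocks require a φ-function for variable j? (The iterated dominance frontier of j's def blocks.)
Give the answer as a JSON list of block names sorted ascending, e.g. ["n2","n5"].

Answer: ["n2", "n6", "n7", "n8"]

Derivation:
idom tree: n1←n0 n2←n0 n3←n2 n4←n2 n5←n4 n6←n2 n7←n2 n8←n2
Join-block Dom:
  n2: preds {n0,n8}: {n0} ∩ {n0,n2,n8} = {n0}; idom=n0
  n6: preds {n2,n5}: {n0,n2} ∩ {n0,n2,n4,n5} = {n0,n2}; idom=n2
  n7: preds {n5,n6}: {n0,n2,n4,n5} ∩ {n0,n2,n6} = {n0,n2}; idom=n2
  n8: preds {n5,n7}: {n0,n2,n4,n5} ∩ {n0,n2,n7} = {n0,n2}; idom=n2

Frontier:
  n2←n0: walk · to n0
  n2←n8: walk n8→n2 to n0
  n6←n2: walk · to n2
  n6←n5: walk n5→n4 to n2
  n7←n5: walk n5→n4 to n2
  n7←n6: walk n6 to n2
  n8←n5: walk n5→n4 to n2
  n8←n7: walk n7 to n2
  DF(n0)=∅
  DF(n1)=∅
  DF(n2)={n2}
  DF(n3)=∅
  DF(n4)={n6,n7,n8}
  DF(n5)={n6,n7,n8}
  DF(n6)={n7}
  DF(n7)={n8}
  DF(n8)={n2}

φ for j: defs {n0,n5}
  DF⁺ = {n2,n6,n7,n8}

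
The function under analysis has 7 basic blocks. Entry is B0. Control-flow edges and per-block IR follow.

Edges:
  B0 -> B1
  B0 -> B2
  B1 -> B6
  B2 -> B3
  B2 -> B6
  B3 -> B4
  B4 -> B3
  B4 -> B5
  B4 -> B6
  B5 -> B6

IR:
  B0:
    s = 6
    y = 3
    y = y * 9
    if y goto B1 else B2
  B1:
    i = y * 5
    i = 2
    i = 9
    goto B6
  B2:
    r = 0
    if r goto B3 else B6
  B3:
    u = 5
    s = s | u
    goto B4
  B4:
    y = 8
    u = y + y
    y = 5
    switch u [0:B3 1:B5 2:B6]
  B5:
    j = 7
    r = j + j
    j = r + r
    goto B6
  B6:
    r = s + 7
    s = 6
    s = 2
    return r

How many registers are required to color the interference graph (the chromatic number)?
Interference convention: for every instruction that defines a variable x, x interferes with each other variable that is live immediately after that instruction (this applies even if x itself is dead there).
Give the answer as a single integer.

Answer: 3

Derivation:
Block summaries:
  B0 def {s,y} use ∅
  B1 def {i} use {y}
  B2 def {r} use ∅
  B3 def {s,u} use {s}
  B4 def {u,y} use ∅
  B5 def {j,r} use ∅
  B6 def {r,s} use {s}

Backward fixpoint:
  live B0: ∅→{s,y}
  live B1: {s,y}→{s}
  live B2: {s}→{s}
  live B3: {s}→{s}
  live B4: {s}→{s}
  live B5: {s}→{s}
  live B6: {s}→∅

Conflict graph:
  i↔{s}
  j↔{s}
  r↔{s}
  s↔{i,j,r,u,y}
  u↔{s,y}
  y↔{s,u}

Chromatic number:
  lower bound: {s,u,y} mutually conflict ⇒ χ ≥ 3
  3-colouring: R0={s}  R1={i,j,r,u}  R2={y}
  χ = 3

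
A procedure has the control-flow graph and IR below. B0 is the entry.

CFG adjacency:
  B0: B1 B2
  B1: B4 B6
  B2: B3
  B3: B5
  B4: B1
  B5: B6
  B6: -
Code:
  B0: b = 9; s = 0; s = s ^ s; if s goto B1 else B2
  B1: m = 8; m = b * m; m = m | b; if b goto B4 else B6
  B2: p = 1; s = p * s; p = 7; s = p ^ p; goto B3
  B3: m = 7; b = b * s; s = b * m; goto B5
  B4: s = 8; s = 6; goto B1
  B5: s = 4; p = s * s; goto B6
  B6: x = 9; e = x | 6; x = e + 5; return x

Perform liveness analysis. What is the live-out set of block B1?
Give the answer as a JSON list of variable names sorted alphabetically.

Block summaries:
  B0: def={b,s} ue=∅
  B1: def={m} ue={b}
  B2: def={p,s} ue={s}
  B3: def={b,m,s} ue={b,s}
  B4: def={s} ue=∅
  B5: def={p,s} ue=∅
  B6: def={e,x} ue=∅

Liveness:
  B0: in=∅ out={b,s}
  B1: in={b} out={b}
  B2: in={b,s} out={b,s}
  B3: in={b,s} out=∅
  B4: in={b} out={b}
  B5: in=∅ out=∅
  B6: in=∅ out=∅

live-out(B1) = ["b"]

Answer: ["b"]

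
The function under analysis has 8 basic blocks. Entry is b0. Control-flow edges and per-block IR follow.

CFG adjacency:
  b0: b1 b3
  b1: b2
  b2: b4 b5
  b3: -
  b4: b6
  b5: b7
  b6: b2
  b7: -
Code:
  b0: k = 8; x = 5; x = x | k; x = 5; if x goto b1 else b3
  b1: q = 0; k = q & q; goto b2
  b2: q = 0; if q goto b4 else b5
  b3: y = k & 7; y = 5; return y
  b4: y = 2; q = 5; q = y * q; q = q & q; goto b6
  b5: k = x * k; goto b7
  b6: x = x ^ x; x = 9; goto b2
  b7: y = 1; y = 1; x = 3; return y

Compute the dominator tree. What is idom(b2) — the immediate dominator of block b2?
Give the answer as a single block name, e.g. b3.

idom tree: b1←b0 b2←b1 b3←b0 b4←b2 b5←b2 b6←b4 b7←b5
Dom∩ at merges:
  b2: preds {b1,b6}: {b0,b1} ∩ {b0,b1,b2,b4,b6} = {b0,b1}; idom=b1

idom(b2) = b1

Answer: b1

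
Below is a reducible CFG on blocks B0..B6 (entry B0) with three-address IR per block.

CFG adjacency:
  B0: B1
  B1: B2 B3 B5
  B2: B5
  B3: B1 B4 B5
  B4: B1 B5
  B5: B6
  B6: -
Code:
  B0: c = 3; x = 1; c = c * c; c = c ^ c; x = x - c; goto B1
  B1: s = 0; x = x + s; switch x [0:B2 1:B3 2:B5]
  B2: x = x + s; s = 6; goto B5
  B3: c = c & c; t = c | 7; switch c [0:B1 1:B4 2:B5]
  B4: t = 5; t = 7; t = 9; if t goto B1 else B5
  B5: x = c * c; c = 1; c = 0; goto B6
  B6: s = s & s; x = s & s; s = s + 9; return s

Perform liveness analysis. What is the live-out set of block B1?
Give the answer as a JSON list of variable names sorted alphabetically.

Per-block:
  B0: def={c,x} ue=∅
  B1: def={s,x} ue={x}
  B2: def={s,x} ue={s,x}
  B3: def={c,t} ue={c}
  B4: def={t} ue=∅
  B5: def={c,x} ue={c}
  B6: def={s,x} ue={s}

Backward fixpoint:
  B0: in=∅ out={c,x}
  B1: in={c,x} out={c,s,x}
  B2: in={c,s,x} out={c,s}
  B3: in={c,s,x} out={c,s,x}
  B4: in={c,s,x} out={c,s,x}
  B5: in={c,s} out={s}
  B6: in={s} out=∅

live-out(B1) = ["c", "s", "x"]

Answer: ["c", "s", "x"]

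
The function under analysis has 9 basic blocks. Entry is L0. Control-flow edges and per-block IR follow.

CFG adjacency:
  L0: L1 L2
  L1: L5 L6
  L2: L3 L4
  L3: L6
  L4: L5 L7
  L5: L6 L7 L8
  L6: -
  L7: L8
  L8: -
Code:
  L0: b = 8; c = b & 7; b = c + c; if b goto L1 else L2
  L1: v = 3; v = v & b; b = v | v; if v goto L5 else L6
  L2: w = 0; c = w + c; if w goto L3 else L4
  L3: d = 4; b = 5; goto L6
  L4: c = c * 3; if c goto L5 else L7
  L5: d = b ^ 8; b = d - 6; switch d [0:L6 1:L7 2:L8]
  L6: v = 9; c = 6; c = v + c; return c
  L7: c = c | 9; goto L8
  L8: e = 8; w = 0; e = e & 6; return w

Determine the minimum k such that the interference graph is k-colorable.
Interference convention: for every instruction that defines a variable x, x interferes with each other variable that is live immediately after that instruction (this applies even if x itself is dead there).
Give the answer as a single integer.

def/use:
  L0: {b,c} / ∅
  L1: {b,v} / {b}
  L2: {c,w} / {c}
  L3: {b,d} / ∅
  L4: {c} / {c}
  L5: {b,d} / {b}
  L6: {c,v} / ∅
  L7: {c} / {c}
  L8: {e,w} / ∅

Backward fixpoint:
  L0 li=∅ lo={b,c}
  L1 li={b,c} lo={b,c}
  L2 li={b,c} lo={b,c}
  L3 li=∅ lo=∅
  L4 li={b,c} lo={b,c}
  L5 li={b,c} lo={c}
  L6 li=∅ lo=∅
  L7 li={c} lo=∅
  L8 li=∅ lo=∅

Interference:
  b — {c,d,v,w}
  c — {b,d,v,w}
  d — {b,c}
  e — {w}
  v — {b,c}
  w — {b,c,e}

Colouring:
  {b,c,d} pairwise interfere (3-clique) ⇒ χ ≥ 3
  assign b→R0 c→R1 d→R2 e→R0 v→R2 w→R2 — no edge inside a register ⇒ χ ≤ 3
  χ = 3

Answer: 3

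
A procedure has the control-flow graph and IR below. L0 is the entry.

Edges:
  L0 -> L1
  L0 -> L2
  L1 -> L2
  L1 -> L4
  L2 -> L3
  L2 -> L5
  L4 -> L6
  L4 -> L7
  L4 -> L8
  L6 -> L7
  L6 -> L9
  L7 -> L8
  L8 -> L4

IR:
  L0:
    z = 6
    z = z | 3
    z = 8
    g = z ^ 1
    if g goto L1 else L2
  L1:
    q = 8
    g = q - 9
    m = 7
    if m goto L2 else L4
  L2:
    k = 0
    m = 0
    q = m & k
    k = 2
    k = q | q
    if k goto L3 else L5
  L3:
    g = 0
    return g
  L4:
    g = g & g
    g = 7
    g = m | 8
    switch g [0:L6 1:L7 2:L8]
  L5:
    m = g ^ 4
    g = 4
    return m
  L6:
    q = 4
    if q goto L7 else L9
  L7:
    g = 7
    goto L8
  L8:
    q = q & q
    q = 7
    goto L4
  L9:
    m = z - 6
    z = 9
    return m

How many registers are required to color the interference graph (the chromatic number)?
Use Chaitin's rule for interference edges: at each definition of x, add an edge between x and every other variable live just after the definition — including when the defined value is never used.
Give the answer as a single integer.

def/use:
  L0 def {g,z} use ∅
  L1 def {g,m,q} use ∅
  L2 def {k,m,q} use ∅
  L3 def {g} use ∅
  L4 def {g} use {g,m}
  L5 def {g,m} use {g}
  L6 def {q} use ∅
  L7 def {g} use ∅
  L8 def {q} use {q}
  L9 def {m,z} use {z}

Liveness:
  live L0: ∅→{g,z}
  live L1: {z}→{g,m,q,z}
  live L2: {g}→{g}
  live L3: ∅→∅
  live L4: {g,m,q,z}→{g,m,q,z}
  live L5: {g}→∅
  live L6: {m,z}→{m,q,z}
  live L7: {m,q,z}→{g,m,q,z}
  live L8: {g,m,q,z}→{g,m,q,z}
  live L9: {z}→∅

Conflict graph:
  g: {k,m,q,z}
  k: {g,m,q}
  m: {g,k,q,z}
  q: {g,k,m,z}
  z: {g,m,q}

Registers:
  clique {g,k,m,q} ⇒ need ≥ 4
  assign g→c0 k→c3 m→c1 q→c2 z→c3 — no edge inside a register ⇒ χ ≤ 4
  χ = 4

Answer: 4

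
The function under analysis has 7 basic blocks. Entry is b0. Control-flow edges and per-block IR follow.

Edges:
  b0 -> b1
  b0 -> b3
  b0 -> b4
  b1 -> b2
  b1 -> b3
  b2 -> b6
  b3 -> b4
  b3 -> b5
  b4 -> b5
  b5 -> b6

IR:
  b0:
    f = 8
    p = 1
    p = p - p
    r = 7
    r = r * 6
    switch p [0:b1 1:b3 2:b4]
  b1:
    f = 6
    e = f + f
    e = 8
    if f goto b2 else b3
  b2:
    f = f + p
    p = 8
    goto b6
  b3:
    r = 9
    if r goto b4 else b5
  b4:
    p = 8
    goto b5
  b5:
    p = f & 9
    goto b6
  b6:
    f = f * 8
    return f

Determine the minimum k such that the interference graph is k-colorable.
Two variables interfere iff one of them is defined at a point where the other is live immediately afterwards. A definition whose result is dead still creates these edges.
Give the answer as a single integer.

Answer: 3

Working:
Per-block:
  b0 def {f,p,r} use ∅
  b1 def {e,f} use ∅
  b2 def {f,p} use {f,p}
  b3 def {r} use ∅
  b4 def {p} use ∅
  b5 def {p} use {f}
  b6 def {f} use {f}

Backward fixpoint:
  b0: in=∅ out={f,p}
  b1: in={p} out={f,p}
  b2: in={f,p} out={f}
  b3: in={f} out={f}
  b4: in={f} out={f}
  b5: in={f} out={f}
  b6: in={f} out=∅

Interfere edges:
  e↔{f,p}
  f↔{e,p,r}
  p↔{e,f,r}
  r↔{f,p}

Registers:
  lower bound: {e,f,p} mutually conflict ⇒ χ ≥ 3
  assign e→r2 f→r0 p→r1 r→r2 — no edge inside a register ⇒ χ ≤ 3
  χ = 3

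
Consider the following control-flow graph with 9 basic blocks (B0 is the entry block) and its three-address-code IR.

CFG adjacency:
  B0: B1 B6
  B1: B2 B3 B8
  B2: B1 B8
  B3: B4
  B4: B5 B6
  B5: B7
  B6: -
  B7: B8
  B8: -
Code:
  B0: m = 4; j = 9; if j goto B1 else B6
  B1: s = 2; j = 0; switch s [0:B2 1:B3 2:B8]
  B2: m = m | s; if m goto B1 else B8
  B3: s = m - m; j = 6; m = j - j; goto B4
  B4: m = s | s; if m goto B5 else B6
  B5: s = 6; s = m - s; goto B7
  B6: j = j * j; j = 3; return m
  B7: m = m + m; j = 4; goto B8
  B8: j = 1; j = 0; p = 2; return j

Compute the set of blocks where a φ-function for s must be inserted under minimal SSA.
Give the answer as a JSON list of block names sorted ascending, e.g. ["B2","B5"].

Answer: ["B1", "B6", "B8"]

Analysis:
idom tree: B1←B0 B2←B1 B3←B1 B4←B3 B5←B4 B6←B0 B7←B5 B8←B1
Join-block Dom:
  B1: preds {B0,B2}: {B0} ∩ {B0,B1,B2} = {B0}; idom=B0
  B6: preds {B0,B4}: {B0} ∩ {B0,B1,B3,B4} = {B0}; idom=B0
  B8: preds {B1,B2,B7}: {B0,B1} ∩ {B0,B1,B2} ∩ {B0,B1,B3,B4,B5,B7} = {B0,B1}; idom=B1

Frontier:
  join B1 pred B0: · stop@B0
  join B1 pred B2: B2→B1 stop@B0
  join B6 pred B0: · stop@B0
  join B6 pred B4: B4→B3→B1 stop@B0
  join B8 pred B1: · stop@B1
  join B8 pred B2: B2 stop@B1
  join B8 pred B7: B7→B5→B4→B3 stop@B1
  B0 → ∅
  B1 → {B1,B6}
  B2 → {B1,B8}
  B3 → {B6,B8}
  B4 → {B6,B8}
  B5 → {B8}
  B6 → ∅
  B7 → {B8}
  B8 → ∅

φ for s: defs {B1,B3,B5}
  DF⁺ = {B1,B6,B8}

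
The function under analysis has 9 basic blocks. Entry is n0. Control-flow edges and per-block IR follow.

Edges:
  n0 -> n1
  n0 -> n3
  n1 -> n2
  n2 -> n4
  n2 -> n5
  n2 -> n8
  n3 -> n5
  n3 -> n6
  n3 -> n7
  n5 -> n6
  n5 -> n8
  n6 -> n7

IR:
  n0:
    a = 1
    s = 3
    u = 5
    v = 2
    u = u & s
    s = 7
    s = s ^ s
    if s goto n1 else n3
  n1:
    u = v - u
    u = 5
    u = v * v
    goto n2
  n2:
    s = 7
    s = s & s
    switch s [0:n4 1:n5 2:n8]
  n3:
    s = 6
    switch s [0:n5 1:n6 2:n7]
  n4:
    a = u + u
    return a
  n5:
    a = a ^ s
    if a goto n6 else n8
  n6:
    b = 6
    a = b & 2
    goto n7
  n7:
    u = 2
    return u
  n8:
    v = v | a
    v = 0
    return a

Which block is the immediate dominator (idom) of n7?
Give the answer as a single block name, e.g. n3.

Answer: n0

Derivation:
idom tree: n1←n0 n2←n1 n3←n0 n4←n2 n5←n0 n6←n0 n7←n0 n8←n0
Join-block Dom:
  n5: preds {n2,n3}: {n0,n1,n2} ∩ {n0,n3} = {n0}; idom=n0
  n6: preds {n3,n5}: {n0,n3} ∩ {n0,n5} = {n0}; idom=n0
  n7: preds {n3,n6}: {n0,n3} ∩ {n0,n6} = {n0}; idom=n0
  n8: preds {n2,n5}: {n0,n1,n2} ∩ {n0,n5} = {n0}; idom=n0

idom(n7) = n0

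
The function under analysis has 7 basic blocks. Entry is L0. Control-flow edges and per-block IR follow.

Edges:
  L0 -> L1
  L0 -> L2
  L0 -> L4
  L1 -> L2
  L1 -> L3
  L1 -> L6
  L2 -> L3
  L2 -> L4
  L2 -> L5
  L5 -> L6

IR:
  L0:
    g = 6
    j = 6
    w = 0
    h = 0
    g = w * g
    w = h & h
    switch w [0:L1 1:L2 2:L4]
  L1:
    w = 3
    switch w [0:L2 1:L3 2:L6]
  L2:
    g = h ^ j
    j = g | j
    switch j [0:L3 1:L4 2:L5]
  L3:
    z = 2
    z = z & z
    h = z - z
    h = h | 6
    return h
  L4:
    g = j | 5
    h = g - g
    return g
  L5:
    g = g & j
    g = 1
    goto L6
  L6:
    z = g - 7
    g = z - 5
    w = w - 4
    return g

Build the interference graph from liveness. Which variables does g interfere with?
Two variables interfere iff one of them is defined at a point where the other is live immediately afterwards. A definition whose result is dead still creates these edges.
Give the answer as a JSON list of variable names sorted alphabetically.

Answer: ["h", "j", "w"]

Working:
Block summaries:
  L0: def={g,h,j,w} ue=∅
  L1: def={w} ue=∅
  L2: def={g,j} ue={h,j}
  L3: def={h,z} ue=∅
  L4: def={g,h} ue={j}
  L5: def={g} ue={g,j}
  L6: def={g,w,z} ue={g,w}

Liveness:
  live L0: ∅→{g,h,j,w}
  live L1: {g,h,j}→{g,h,j,w}
  live L2: {h,j,w}→{g,j,w}
  live L3: ∅→∅
  live L4: {j}→∅
  live L5: {g,j,w}→{g,w}
  live L6: {g,w}→∅

Interfere edges:
  g: {h,j,w}
  h: {g,j,w}
  j: {g,h,w}
  w: {g,h,j,z}
  z: {w}

N(g) = ["h", "j", "w"]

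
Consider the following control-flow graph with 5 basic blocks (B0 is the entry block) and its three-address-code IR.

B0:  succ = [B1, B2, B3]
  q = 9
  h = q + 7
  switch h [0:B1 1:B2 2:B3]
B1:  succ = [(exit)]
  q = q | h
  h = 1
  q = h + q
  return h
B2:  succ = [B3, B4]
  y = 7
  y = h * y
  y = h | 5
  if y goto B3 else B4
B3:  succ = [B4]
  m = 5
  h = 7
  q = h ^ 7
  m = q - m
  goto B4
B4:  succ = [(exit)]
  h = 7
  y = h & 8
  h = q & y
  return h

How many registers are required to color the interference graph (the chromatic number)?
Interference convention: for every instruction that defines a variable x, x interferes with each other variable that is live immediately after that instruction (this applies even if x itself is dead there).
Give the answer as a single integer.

Answer: 3

Analysis:
Per-block:
  B0: def={h,q} ue=∅
  B1: def={h,q} ue={h,q}
  B2: def={y} ue={h}
  B3: def={h,m,q} ue=∅
  B4: def={h,y} ue={q}

Live sets:
  B0 li=∅ lo={h,q}
  B1 li={h,q} lo=∅
  B2 li={h,q} lo={q}
  B3 li=∅ lo={q}
  B4 li={q} lo=∅

Conflict graph:
  h — {m,q,y}
  m — {h,q}
  q — {h,m,y}
  y — {h,q}

Colouring:
  lower bound: {h,m,q} mutually conflict ⇒ χ ≥ 3
  assign h→c0 m→c2 q→c1 y→c2 — no edge inside a register ⇒ χ ≤ 3
  χ = 3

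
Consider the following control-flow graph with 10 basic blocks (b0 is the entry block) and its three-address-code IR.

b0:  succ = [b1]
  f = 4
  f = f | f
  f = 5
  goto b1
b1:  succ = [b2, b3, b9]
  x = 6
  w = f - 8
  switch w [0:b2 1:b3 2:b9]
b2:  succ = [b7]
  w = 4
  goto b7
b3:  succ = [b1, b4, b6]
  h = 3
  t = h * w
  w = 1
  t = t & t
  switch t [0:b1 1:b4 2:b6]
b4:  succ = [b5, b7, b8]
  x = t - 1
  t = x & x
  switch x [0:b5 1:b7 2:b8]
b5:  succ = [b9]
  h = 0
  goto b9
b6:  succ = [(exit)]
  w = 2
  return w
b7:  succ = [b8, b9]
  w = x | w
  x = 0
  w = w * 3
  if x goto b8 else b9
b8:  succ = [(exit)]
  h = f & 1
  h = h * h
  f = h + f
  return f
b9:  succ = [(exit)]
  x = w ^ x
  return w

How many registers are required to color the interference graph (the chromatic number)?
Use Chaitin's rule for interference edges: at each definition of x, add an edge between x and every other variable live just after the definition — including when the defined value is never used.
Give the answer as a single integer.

Per-block:
  b0: def={f} ue=∅
  b1: def={w,x} ue={f}
  b2: def={w} ue=∅
  b3: def={h,t,w} ue={w}
  b4: def={t,x} ue={t}
  b5: def={h} ue=∅
  b6: def={w} ue=∅
  b7: def={w,x} ue={w,x}
  b8: def={f,h} ue={f}
  b9: def={x} ue={w,x}

Backward fixpoint:
  b0: in=∅ out={f}
  b1: in={f} out={f,w,x}
  b2: in={f,x} out={f,w,x}
  b3: in={f,w} out={f,t,w}
  b4: in={f,t,w} out={f,w,x}
  b5: in={w,x} out={w,x}
  b6: in=∅ out=∅
  b7: in={f,w,x} out={f,w,x}
  b8: in={f} out=∅
  b9: in={w,x} out=∅

Interference:
  f: {h,t,w,x}
  h: {f,w,x}
  t: {f,w,x}
  w: {f,h,t,x}
  x: {f,h,t,w}

Registers:
  lower bound: {f,h,w,x} mutually conflict ⇒ χ ≥ 4
  assign f→c0 h→c3 t→c3 w→c1 x→c2 — no edge inside a register ⇒ χ ≤ 4
  χ = 4

Answer: 4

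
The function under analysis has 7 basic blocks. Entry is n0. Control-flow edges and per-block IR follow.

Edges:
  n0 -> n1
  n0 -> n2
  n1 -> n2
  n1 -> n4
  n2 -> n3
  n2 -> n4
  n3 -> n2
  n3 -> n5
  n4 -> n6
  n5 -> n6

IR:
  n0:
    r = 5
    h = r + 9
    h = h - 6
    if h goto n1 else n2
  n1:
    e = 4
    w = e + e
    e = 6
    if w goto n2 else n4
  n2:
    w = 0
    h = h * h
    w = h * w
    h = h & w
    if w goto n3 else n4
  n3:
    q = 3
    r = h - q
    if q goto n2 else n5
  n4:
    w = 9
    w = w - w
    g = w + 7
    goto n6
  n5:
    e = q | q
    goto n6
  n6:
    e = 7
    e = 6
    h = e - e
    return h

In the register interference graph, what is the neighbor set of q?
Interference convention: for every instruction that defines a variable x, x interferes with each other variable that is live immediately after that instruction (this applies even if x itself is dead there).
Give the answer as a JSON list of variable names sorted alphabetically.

Answer: ["h", "r"]

Analysis:
Per-block:
  n0: def={h,r} ue=∅
  n1: def={e,w} ue=∅
  n2: def={h,w} ue={h}
  n3: def={q,r} ue={h}
  n4: def={g,w} ue=∅
  n5: def={e} ue={q}
  n6: def={e,h} ue=∅

Liveness:
  n0 li=∅ lo={h}
  n1 li={h} lo={h}
  n2 li={h} lo={h}
  n3 li={h} lo={h,q}
  n4 li=∅ lo=∅
  n5 li={q} lo=∅
  n6 li=∅ lo=∅

Interfere edges:
  e — {h,w}
  g — ∅
  h — {e,q,r,w}
  q — {h,r}
  r — {h,q}
  w — {e,h}

N(q) = ["h", "r"]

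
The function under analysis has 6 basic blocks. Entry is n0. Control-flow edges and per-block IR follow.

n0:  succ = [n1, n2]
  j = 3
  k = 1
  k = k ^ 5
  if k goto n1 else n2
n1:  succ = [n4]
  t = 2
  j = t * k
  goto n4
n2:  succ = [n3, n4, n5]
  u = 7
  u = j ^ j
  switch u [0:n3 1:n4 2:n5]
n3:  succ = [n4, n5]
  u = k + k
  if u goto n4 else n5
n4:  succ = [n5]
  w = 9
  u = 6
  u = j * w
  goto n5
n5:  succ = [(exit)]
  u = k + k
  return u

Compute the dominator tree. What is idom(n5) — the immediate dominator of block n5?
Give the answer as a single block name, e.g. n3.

Answer: n0

Working:
idom tree: n1←n0 n2←n0 n3←n2 n4←n0 n5←n0
Dom at joins:
  n4: preds {n1,n2,n3}: {n0,n1} ∩ {n0,n2} ∩ {n0,n2,n3} = {n0}; idom=n0
  n5: preds {n2,n3,n4}: {n0,n2} ∩ {n0,n2,n3} ∩ {n0,n4} = {n0}; idom=n0

idom(n5) = n0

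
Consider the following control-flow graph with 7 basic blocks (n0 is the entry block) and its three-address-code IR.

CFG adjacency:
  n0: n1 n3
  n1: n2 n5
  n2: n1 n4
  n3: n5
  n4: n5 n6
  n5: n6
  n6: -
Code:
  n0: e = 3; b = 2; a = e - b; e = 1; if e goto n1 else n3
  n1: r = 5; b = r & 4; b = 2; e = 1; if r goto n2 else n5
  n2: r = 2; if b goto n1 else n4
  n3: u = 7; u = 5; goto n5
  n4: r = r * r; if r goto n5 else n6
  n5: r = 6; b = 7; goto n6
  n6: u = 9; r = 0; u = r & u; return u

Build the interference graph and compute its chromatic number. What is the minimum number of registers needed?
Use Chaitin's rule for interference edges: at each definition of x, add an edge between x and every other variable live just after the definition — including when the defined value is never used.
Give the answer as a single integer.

Answer: 3

Analysis:
Per-block:
  n0: {a,b,e} / ∅
  n1: {b,e,r} / ∅
  n2: {r} / {b}
  n3: {u} / ∅
  n4: {r} / {r}
  n5: {b,r} / ∅
  n6: {r,u} / ∅

Liveness:
  n0 li=∅ lo=∅
  n1 li=∅ lo={b}
  n2 li={b} lo={r}
  n3 li=∅ lo=∅
  n4 li={r} lo=∅
  n5 li=∅ lo=∅
  n6 li=∅ lo=∅

Interference:
  a: ∅
  b: {e,r}
  e: {b,r}
  r: {b,e,u}
  u: {r}

Registers:
  lower bound: {b,e,r} mutually conflict ⇒ χ ≥ 3
  3-colouring: c0={a,r}  c1={b,u}  c2={e}
  χ = 3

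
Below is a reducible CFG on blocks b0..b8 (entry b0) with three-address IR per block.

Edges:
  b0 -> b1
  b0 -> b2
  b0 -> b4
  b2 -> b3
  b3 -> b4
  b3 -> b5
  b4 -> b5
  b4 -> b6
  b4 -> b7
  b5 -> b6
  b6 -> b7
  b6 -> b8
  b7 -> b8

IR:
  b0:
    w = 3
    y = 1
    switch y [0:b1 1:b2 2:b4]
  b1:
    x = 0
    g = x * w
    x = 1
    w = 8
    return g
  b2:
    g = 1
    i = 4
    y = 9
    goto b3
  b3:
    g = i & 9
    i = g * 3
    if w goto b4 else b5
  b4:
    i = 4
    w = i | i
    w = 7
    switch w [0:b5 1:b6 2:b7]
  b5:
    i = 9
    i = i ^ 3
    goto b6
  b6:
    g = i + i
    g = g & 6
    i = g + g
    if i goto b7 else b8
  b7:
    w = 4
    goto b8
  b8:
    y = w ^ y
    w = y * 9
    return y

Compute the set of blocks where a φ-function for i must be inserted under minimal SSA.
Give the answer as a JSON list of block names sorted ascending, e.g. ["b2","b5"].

idom tree: b1←b0 b2←b0 b3←b2 b4←b0 b5←b0 b6←b0 b7←b0 b8←b0
Dom∩ at merges:
  b4: preds {b0,b3}: {b0} ∩ {b0,b2,b3} = {b0}; idom=b0
  b5: preds {b3,b4}: {b0,b2,b3} ∩ {b0,b4} = {b0}; idom=b0
  b6: preds {b4,b5}: {b0,b4} ∩ {b0,b5} = {b0}; idom=b0
  b7: preds {b4,b6}: {b0,b4} ∩ {b0,b6} = {b0}; idom=b0
  b8: preds {b6,b7}: {b0,b6} ∩ {b0,b7} = {b0}; idom=b0

Frontier:
  join b4 pred b0: · stop@b0
  join b4 pred b3: b3→b2 stop@b0
  join b5 pred b3: b3→b2 stop@b0
  join b5 pred b4: b4 stop@b0
  join b6 pred b4: b4 stop@b0
  join b6 pred b5: b5 stop@b0
  join b7 pred b4: b4 stop@b0
  join b7 pred b6: b6 stop@b0
  join b8 pred b6: b6 stop@b0
  join b8 pred b7: b7 stop@b0
  b0 → ∅
  b1 → ∅
  b2 → {b4,b5}
  b3 → {b4,b5}
  b4 → {b5,b6,b7}
  b5 → {b6}
  b6 → {b7,b8}
  b7 → {b8}
  b8 → ∅

φ for i: defs {b2,b3,b4,b5,b6}
  DF⁺ = {b4,b5,b6,b7,b8}

Answer: ["b4", "b5", "b6", "b7", "b8"]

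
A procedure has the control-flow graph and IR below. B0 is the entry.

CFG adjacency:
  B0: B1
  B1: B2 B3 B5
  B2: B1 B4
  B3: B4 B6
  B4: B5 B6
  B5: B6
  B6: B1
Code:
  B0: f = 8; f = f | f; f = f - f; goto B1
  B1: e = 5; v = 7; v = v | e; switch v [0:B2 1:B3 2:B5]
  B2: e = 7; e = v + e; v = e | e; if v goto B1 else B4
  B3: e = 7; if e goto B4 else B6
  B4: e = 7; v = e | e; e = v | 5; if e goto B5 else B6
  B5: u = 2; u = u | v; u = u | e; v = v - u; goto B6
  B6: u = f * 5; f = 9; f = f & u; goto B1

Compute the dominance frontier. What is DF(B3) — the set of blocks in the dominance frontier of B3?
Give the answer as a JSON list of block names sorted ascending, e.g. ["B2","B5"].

idom tree: B1←B0 B2←B1 B3←B1 B4←B1 B5←B1 B6←B1
Dom∩ at merges:
  B1: preds {B0,B2,B6}: {B0} ∩ {B0,B1,B2} ∩ {B0,B1,B6} = {B0}; idom=B0
  B4: preds {B2,B3}: {B0,B1,B2} ∩ {B0,B1,B3} = {B0,B1}; idom=B1
  B5: preds {B1,B4}: {B0,B1} ∩ {B0,B1,B4} = {B0,B1}; idom=B1
  B6: preds {B3,B4,B5}: {B0,B1,B3} ∩ {B0,B1,B4} ∩ {B0,B1,B5} = {B0,B1}; idom=B1

DF derivation:
  B1←B0: walk · to B0
  B1←B2: walk B2→B1 to B0
  B1←B6: walk B6→B1 to B0
  B4←B2: walk B2 to B1
  B4←B3: walk B3 to B1
  B5←B1: walk · to B1
  B5←B4: walk B4 to B1
  B6←B3: walk B3 to B1
  B6←B4: walk B4 to B1
  B6←B5: walk B5 to B1
  B0 → ∅
  B1 → {B1}
  B2 → {B1,B4}
  B3 → {B4,B6}
  B4 → {B5,B6}
  B5 → {B6}
  B6 → {B1}

DF(B3) = ["B4", "B6"]

Answer: ["B4", "B6"]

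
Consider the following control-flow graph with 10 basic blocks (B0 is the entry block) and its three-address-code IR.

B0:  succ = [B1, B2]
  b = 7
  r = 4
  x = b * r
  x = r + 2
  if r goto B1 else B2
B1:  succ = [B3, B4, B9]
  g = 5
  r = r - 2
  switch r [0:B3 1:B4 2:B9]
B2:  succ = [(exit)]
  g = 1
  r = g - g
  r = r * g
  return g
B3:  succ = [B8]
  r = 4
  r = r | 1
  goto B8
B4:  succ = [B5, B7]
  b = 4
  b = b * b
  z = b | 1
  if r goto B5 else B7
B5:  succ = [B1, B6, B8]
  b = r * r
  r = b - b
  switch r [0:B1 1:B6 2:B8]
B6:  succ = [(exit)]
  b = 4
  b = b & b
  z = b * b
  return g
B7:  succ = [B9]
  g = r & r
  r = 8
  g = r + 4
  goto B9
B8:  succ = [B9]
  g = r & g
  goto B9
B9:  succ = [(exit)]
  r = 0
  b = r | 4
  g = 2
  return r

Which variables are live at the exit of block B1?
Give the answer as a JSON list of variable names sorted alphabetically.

Answer: ["g", "r"]

Analysis:
Per-block:
  B0: def={b,r,x} ue=∅
  B1: def={g,r} ue={r}
  B2: def={g,r} ue=∅
  B3: def={r} ue=∅
  B4: def={b,z} ue={r}
  B5: def={b,r} ue={r}
  B6: def={b,z} ue={g}
  B7: def={g,r} ue={r}
  B8: def={g} ue={g,r}
  B9: def={b,g,r} ue=∅

Liveness:
  B0 li=∅ lo={r}
  B1 li={r} lo={g,r}
  B2 li=∅ lo=∅
  B3 li={g} lo={g,r}
  B4 li={g,r} lo={g,r}
  B5 li={g,r} lo={g,r}
  B6 li={g} lo=∅
  B7 li={r} lo=∅
  B8 li={g,r} lo=∅
  B9 li=∅ lo=∅

live-out(B1) = ["g", "r"]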